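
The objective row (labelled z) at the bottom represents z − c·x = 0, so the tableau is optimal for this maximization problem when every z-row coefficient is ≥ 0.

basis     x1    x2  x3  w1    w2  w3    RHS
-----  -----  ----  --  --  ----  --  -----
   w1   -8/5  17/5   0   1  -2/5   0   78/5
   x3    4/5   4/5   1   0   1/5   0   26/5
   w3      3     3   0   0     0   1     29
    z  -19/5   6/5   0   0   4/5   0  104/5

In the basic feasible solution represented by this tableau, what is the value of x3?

x3 is basic (row 2); its value is the RHS of that row, 26/5.

26/5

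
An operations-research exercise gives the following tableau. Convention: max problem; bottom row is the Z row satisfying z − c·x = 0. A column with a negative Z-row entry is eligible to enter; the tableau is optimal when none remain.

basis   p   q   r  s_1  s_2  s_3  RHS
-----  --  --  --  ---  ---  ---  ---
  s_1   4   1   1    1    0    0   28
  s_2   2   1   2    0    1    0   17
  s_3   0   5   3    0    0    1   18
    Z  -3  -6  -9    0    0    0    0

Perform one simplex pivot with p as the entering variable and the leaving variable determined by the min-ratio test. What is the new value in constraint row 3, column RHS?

Ratio test on column p — row 1: 28/4 = 7; row 2: 17/2 = 17/2; row 3: entry 0 ≤ 0. Minimum is 7 at row 1 (s_1 leaves); pivot element 4.
Divide row 1 by 4; eliminate column p from the other rows.
Row 3 update in column RHS: 18 − 0·7 = 18.

18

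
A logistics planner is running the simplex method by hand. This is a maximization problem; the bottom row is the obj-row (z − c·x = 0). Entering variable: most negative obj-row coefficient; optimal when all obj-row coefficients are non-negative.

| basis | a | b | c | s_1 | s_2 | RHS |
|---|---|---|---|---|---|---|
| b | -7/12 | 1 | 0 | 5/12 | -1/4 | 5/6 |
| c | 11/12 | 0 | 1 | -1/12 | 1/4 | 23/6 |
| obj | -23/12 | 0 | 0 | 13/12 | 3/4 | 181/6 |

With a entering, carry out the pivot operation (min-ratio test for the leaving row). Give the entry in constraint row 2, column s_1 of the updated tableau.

-1/11

Ratio test on column a — row 1: entry -7/12 ≤ 0; row 2: (23/6)/(11/12) = 46/11. Minimum is 46/11 at row 2 (c leaves); pivot element 11/12.
Divide row 2 by 11/12; eliminate column a from the other rows.
In the new row 2, the s_1 entry is the old entry divided by the pivot: (-1/12)/(11/12) = -1/11.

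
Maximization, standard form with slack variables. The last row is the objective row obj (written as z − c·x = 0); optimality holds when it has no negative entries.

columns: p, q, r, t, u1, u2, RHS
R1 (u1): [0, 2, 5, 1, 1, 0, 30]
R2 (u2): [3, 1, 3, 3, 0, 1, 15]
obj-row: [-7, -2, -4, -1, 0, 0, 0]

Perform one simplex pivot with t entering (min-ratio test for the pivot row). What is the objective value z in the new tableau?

5

Ratio test on column t — row 1: 30/1 = 30; row 2: 15/3 = 5. Minimum is 5 at row 2 (u2 leaves); pivot element 3.
Pivot on row 2; the obj-row RHS becomes 0 − (-1)·5 = 5.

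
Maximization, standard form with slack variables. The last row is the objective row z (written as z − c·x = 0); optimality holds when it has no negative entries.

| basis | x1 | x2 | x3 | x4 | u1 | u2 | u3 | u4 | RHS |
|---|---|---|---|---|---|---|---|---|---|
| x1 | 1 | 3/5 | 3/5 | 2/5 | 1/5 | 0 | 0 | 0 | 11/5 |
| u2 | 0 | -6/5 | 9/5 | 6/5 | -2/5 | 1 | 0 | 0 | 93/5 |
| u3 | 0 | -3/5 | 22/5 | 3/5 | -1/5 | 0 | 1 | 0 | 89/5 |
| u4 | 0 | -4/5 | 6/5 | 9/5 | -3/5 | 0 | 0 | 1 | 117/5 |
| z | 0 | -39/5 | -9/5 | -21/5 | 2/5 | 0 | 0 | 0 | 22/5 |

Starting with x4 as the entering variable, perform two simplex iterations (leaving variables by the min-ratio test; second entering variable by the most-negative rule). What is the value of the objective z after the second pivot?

33

Ratio test on column x4 — row 1: (11/5)/(2/5) = 11/2; row 2: (93/5)/(6/5) = 31/2; row 3: (89/5)/(3/5) = 89/3; row 4: (117/5)/(9/5) = 13. Minimum is 11/2 at row 1 (x1 leaves); pivot element 2/5.
Pivot on row 1; the z-row RHS becomes 22/5 − (-21/5)·(11/2) = 55/2.
Next entering variable (most negative z-row entry -3/2): x2.
Ratio test on column x2 — row 1: (11/2)/(3/2) = 11/3; row 2: entry -3 ≤ 0; row 3: entry -3/2 ≤ 0; row 4: entry -7/2 ≤ 0. Minimum is 11/3 at row 1 (x4 leaves); pivot element 3/2.
After the second pivot the z-row RHS is 55/2 − (-3/2)·(11/3) = 33.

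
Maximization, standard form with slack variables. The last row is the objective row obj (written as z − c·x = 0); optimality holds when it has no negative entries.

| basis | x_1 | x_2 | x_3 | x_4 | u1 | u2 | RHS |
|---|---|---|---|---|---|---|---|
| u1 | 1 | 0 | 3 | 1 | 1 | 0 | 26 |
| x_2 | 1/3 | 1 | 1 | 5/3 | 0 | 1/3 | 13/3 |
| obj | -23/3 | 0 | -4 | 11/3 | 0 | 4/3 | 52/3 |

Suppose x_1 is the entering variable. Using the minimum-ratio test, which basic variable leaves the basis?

x_2

Column x_1 entries and ratios — u1: 26/1 = 26; x_2: (13/3)/(1/3) = 13.
Smallest ratio is 13 in the row of x_2, so x_2 leaves.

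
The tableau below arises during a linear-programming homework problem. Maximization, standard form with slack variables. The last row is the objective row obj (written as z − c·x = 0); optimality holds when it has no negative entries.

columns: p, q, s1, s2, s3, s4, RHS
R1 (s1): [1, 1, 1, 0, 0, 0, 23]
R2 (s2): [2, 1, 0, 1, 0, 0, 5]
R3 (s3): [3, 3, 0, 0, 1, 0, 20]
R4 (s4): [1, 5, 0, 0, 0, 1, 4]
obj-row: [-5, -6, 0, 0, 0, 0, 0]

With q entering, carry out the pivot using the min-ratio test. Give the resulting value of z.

24/5

Ratio test on column q — row 1: 23/1 = 23; row 2: 5/1 = 5; row 3: 20/3 = 20/3; row 4: 4/5 = 4/5. Minimum is 4/5 at row 4 (s4 leaves); pivot element 5.
Pivot on row 4; the obj-row RHS becomes 0 − (-6)·(4/5) = 24/5.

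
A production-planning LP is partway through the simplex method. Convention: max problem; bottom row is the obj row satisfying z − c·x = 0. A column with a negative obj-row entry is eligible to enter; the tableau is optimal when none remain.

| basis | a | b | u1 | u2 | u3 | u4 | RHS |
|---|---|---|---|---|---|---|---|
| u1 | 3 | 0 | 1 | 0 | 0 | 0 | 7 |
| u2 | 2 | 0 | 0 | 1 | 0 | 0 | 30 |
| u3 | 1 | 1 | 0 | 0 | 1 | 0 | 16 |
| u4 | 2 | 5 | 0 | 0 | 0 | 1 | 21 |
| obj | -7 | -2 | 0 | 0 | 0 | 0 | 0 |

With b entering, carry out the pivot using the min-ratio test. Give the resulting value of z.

Ratio test on column b — row 1: entry 0 ≤ 0; row 2: entry 0 ≤ 0; row 3: 16/1 = 16; row 4: 21/5 = 21/5. Minimum is 21/5 at row 4 (u4 leaves); pivot element 5.
Pivot on row 4; the obj-row RHS becomes 0 − (-2)·(21/5) = 42/5.

42/5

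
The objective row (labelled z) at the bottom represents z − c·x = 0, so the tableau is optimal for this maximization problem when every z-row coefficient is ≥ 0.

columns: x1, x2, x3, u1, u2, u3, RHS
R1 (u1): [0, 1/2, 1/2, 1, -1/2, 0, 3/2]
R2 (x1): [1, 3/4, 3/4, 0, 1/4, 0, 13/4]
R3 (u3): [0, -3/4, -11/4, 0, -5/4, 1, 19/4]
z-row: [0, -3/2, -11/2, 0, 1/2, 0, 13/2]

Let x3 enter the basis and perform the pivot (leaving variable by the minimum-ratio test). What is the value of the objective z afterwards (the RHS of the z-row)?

Ratio test on column x3 — row 1: (3/2)/(1/2) = 3; row 2: (13/4)/(3/4) = 13/3; row 3: entry -11/4 ≤ 0. Minimum is 3 at row 1 (u1 leaves); pivot element 1/2.
Pivot on row 1; the z-row RHS becomes 13/2 − (-11/2)·3 = 23.

23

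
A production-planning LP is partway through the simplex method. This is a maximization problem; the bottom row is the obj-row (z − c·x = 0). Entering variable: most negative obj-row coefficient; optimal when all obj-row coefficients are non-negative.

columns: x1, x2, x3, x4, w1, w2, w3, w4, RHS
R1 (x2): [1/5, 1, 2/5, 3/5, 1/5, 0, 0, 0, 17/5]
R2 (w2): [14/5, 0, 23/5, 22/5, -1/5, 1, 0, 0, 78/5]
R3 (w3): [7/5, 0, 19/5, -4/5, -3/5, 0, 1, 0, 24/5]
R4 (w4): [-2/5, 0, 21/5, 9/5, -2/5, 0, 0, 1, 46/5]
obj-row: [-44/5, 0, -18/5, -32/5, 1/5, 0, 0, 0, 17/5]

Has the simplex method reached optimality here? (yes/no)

The obj-row has a negative entry -44/5 in column x1, so it is not optimal.

no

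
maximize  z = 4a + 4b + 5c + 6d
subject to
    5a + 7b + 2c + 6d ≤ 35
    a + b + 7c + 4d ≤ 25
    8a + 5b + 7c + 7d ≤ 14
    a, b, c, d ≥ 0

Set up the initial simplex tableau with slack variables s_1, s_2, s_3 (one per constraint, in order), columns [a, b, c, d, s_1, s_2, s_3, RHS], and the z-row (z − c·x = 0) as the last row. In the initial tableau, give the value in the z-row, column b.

The z-row carries the negated objective coefficients: the b entry is -4.

-4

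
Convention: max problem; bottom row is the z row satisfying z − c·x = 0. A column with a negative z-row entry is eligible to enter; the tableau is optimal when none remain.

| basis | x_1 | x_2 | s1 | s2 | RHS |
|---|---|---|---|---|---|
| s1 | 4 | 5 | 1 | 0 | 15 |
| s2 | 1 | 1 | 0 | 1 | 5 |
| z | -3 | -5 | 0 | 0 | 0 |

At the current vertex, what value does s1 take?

s1 is basic (row 1); its value is the RHS of that row, 15.

15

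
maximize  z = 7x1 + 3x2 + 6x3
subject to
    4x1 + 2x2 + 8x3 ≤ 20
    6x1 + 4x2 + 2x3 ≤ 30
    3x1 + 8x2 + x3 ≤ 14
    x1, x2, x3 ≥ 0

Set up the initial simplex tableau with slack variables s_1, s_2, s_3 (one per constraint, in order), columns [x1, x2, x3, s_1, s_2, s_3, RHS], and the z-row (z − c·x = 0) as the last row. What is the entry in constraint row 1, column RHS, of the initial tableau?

The RHS of constraint 1 is b_1 = 20.

20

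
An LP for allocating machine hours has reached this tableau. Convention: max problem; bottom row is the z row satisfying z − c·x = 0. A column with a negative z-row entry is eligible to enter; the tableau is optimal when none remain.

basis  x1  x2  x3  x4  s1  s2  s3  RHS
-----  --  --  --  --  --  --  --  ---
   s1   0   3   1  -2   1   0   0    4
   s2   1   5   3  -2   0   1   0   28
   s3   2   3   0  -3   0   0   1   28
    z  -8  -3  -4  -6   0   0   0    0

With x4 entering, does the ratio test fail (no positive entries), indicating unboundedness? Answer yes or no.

Every constraint-row entry in column x4 is ≤ 0, so increasing x4 is unbounded.

yes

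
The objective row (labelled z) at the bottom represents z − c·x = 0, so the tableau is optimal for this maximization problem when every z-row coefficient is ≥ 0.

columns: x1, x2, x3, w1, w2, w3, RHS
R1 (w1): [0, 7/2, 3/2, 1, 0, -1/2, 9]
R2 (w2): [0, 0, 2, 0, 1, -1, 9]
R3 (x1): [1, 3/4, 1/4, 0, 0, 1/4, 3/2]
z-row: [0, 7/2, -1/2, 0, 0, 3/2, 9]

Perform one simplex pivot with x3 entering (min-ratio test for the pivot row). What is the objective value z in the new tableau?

45/4

Ratio test on column x3 — row 1: 9/(3/2) = 6; row 2: 9/2 = 9/2; row 3: (3/2)/(1/4) = 6. Minimum is 9/2 at row 2 (w2 leaves); pivot element 2.
Pivot on row 2; the z-row RHS becomes 9 − (-1/2)·(9/2) = 45/4.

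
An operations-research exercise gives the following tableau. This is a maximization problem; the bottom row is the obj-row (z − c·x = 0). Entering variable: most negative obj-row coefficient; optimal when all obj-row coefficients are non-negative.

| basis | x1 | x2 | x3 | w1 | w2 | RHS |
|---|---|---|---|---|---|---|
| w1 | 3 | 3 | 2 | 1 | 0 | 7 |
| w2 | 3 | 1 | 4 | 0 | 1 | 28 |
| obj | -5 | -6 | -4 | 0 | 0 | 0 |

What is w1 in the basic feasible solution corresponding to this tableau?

w1 is basic (row 1); its value is the RHS of that row, 7.

7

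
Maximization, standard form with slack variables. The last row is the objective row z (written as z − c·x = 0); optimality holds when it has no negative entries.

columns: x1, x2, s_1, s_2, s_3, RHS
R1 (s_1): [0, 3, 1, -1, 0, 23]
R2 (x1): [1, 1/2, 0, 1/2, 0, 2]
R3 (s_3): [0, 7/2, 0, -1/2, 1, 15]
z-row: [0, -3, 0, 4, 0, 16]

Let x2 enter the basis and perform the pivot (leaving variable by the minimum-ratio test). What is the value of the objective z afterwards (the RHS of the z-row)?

28

Ratio test on column x2 — row 1: 23/3 = 23/3; row 2: 2/(1/2) = 4; row 3: 15/(7/2) = 30/7. Minimum is 4 at row 2 (x1 leaves); pivot element 1/2.
Pivot on row 2; the z-row RHS becomes 16 − (-3)·4 = 28.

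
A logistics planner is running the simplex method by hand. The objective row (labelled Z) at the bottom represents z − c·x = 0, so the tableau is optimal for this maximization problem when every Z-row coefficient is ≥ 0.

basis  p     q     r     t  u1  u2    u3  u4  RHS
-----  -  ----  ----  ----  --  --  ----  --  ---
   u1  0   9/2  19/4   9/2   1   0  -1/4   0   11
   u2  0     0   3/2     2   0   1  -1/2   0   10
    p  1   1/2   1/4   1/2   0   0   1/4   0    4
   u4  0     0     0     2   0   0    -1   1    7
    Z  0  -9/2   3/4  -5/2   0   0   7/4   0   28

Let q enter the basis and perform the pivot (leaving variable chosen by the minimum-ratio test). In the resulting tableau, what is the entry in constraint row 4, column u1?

0

Ratio test on column q — row 1: 11/(9/2) = 22/9; row 2: entry 0 ≤ 0; row 3: 4/(1/2) = 8; row 4: entry 0 ≤ 0. Minimum is 22/9 at row 1 (u1 leaves); pivot element 9/2.
Divide row 1 by 9/2; eliminate column q from the other rows.
Row 4 update in column u1: 0 − 0·(2/9) = 0.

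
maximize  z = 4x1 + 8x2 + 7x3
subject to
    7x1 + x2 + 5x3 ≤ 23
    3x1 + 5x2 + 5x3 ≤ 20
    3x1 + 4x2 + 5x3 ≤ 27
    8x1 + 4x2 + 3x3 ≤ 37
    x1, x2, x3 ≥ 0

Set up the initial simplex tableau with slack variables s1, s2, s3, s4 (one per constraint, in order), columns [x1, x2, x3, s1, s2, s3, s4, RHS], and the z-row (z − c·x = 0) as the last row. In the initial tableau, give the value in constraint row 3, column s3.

Slack s3 belongs to constraint 3; its column is the unit vector e_3, so the entry in row 3 is 1.

1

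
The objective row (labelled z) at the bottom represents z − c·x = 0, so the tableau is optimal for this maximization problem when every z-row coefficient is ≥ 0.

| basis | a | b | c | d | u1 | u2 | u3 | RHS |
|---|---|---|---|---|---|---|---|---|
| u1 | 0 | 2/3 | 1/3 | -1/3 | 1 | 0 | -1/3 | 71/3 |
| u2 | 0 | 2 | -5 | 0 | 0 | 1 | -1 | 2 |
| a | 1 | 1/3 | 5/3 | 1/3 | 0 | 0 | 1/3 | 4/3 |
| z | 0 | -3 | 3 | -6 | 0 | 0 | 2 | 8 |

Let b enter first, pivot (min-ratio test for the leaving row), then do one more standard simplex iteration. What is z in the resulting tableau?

Ratio test on column b — row 1: (71/3)/(2/3) = 71/2; row 2: 2/2 = 1; row 3: (4/3)/(1/3) = 4. Minimum is 1 at row 2 (u2 leaves); pivot element 2.
Pivot on row 2; the z-row RHS becomes 8 − (-3)·1 = 11.
Next entering variable (most negative z-row entry -6): d.
Ratio test on column d — row 1: entry -1/3 ≤ 0; row 2: entry 0 ≤ 0; row 3: 1/(1/3) = 3. Minimum is 3 at row 3 (a leaves); pivot element 1/3.
After the second pivot the z-row RHS is 11 − (-6)·3 = 29.

29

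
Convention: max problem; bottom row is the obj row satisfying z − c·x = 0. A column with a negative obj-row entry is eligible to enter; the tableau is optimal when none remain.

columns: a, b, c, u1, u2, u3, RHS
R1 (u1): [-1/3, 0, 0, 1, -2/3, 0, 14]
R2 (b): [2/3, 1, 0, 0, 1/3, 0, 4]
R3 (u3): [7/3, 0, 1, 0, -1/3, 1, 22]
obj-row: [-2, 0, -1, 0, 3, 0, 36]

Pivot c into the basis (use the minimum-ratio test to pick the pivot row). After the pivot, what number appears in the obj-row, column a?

1/3

Ratio test on column c — row 1: entry 0 ≤ 0; row 2: entry 0 ≤ 0; row 3: 22/1 = 22. Minimum is 22 at row 3 (u3 leaves); pivot element 1.
Divide row 3 by 1; eliminate column c from the other rows.
obj-row update in column a: -2 − (-1)·(7/3) = 1/3.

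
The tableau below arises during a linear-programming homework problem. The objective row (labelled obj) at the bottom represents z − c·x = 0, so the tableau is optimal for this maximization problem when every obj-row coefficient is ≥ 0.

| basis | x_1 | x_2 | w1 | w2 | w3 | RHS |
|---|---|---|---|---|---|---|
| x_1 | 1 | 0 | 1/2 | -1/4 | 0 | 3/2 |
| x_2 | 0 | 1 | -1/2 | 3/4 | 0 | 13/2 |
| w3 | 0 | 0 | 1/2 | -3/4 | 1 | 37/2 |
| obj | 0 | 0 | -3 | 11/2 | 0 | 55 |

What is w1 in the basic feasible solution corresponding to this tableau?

0

w1 is not in the basis, so in the current basic feasible solution w1 = 0.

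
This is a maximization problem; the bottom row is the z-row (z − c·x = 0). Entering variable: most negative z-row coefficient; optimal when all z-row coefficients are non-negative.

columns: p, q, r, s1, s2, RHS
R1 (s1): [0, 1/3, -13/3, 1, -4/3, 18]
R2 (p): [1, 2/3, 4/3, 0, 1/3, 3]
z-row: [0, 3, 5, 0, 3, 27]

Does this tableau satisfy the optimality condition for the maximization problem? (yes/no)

Every z-row coefficient is ≥ 0, so the tableau is optimal.

yes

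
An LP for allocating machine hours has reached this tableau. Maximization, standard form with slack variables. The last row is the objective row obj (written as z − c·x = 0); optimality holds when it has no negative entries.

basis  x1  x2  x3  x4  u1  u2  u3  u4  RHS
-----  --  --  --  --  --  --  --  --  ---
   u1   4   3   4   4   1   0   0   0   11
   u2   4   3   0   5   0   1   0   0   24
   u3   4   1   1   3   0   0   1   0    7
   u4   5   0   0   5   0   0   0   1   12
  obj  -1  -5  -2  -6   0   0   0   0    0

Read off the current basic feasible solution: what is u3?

7

u3 is basic (row 3); its value is the RHS of that row, 7.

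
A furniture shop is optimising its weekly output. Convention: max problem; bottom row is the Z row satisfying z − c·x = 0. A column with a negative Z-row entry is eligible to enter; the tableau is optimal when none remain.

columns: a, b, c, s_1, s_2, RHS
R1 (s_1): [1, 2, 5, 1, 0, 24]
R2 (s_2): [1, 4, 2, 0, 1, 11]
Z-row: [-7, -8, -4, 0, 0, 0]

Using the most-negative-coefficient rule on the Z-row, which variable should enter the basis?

b

Negative Z-row entries: a: -7, b: -8, c: -4.
The most negative is -8 in column b, so b enters.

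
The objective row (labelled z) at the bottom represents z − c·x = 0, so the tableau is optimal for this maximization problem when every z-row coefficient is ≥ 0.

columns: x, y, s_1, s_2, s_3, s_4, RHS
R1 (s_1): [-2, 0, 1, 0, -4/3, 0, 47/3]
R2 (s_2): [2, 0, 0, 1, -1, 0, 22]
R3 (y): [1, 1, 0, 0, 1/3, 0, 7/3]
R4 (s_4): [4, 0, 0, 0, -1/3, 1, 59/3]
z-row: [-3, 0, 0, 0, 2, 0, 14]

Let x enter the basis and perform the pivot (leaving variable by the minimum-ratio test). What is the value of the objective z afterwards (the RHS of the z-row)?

Ratio test on column x — row 1: entry -2 ≤ 0; row 2: 22/2 = 11; row 3: (7/3)/1 = 7/3; row 4: (59/3)/4 = 59/12. Minimum is 7/3 at row 3 (y leaves); pivot element 1.
Pivot on row 3; the z-row RHS becomes 14 − (-3)·(7/3) = 21.

21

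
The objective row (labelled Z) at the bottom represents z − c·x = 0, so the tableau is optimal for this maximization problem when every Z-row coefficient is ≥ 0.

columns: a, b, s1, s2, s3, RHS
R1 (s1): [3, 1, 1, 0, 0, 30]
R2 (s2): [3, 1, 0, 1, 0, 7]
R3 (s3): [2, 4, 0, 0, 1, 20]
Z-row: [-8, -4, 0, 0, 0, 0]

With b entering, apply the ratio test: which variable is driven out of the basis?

Column b entries and ratios — s1: 30/1 = 30; s2: 7/1 = 7; s3: 20/4 = 5.
Smallest ratio is 5 in the row of s3, so s3 leaves.

s3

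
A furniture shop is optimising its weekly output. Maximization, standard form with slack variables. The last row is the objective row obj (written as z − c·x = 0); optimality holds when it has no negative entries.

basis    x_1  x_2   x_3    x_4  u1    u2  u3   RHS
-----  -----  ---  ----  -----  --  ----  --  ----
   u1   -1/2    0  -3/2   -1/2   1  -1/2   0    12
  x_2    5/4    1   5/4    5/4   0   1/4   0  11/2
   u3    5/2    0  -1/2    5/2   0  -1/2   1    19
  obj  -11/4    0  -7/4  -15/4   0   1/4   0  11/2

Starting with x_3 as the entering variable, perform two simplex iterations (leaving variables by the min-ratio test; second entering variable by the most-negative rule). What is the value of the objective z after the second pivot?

22

Ratio test on column x_3 — row 1: entry -3/2 ≤ 0; row 2: (11/2)/(5/4) = 22/5; row 3: entry -1/2 ≤ 0. Minimum is 22/5 at row 2 (x_2 leaves); pivot element 5/4.
Pivot on row 2; the obj-row RHS becomes 11/2 − (-7/4)·(22/5) = 66/5.
Next entering variable (most negative obj-row entry -2): x_4.
Ratio test on column x_4 — row 1: (93/5)/1 = 93/5; row 2: (22/5)/1 = 22/5; row 3: (106/5)/3 = 106/15. Minimum is 22/5 at row 2 (x_3 leaves); pivot element 1.
After the second pivot the obj-row RHS is 66/5 − (-2)·(22/5) = 22.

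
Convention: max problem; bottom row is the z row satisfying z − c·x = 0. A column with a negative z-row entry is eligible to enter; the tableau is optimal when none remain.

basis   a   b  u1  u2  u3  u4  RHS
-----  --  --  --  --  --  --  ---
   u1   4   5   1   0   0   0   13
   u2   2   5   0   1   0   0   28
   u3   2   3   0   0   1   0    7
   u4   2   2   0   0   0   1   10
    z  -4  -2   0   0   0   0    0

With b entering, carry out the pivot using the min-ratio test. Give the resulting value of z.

14/3

Ratio test on column b — row 1: 13/5 = 13/5; row 2: 28/5 = 28/5; row 3: 7/3 = 7/3; row 4: 10/2 = 5. Minimum is 7/3 at row 3 (u3 leaves); pivot element 3.
Pivot on row 3; the z-row RHS becomes 0 − (-2)·(7/3) = 14/3.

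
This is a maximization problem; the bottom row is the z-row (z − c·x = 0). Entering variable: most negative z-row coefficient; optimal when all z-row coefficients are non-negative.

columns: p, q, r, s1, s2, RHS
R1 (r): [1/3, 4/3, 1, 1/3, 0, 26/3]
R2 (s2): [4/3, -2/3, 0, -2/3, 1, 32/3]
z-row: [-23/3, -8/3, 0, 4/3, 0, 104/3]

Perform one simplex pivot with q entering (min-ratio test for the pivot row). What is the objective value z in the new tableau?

52

Ratio test on column q — row 1: (26/3)/(4/3) = 13/2; row 2: entry -2/3 ≤ 0. Minimum is 13/2 at row 1 (r leaves); pivot element 4/3.
Pivot on row 1; the z-row RHS becomes 104/3 − (-8/3)·(13/2) = 52.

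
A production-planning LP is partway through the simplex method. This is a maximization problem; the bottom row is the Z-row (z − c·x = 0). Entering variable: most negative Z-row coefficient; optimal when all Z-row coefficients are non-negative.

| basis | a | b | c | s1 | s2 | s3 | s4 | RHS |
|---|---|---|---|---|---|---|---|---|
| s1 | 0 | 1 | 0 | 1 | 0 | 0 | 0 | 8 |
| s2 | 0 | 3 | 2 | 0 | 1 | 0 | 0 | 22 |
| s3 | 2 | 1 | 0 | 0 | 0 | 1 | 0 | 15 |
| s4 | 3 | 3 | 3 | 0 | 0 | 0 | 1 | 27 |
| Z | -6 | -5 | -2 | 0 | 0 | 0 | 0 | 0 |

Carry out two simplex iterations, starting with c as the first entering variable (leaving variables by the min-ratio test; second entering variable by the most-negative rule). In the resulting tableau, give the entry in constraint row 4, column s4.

Ratio test on column c — row 1: entry 0 ≤ 0; row 2: 22/2 = 11; row 3: entry 0 ≤ 0; row 4: 27/3 = 9. Minimum is 9 at row 4 (s4 leaves); pivot element 3.
Divide row 4 by 3; eliminate column c from the other rows.
Second iteration: most negative Z-row entry is -4 in column a, so a enters.
Ratio test on column a — row 1: entry 0 ≤ 0; row 2: entry -2 ≤ 0; row 3: 15/2 = 15/2; row 4: 9/1 = 9. Minimum is 15/2 at row 3 (s3 leaves); pivot element 2.
Divide row 3 by 2; eliminate column a from the other rows.
After both pivots, the entry at constraint row 4, column s4 is 1/3.

1/3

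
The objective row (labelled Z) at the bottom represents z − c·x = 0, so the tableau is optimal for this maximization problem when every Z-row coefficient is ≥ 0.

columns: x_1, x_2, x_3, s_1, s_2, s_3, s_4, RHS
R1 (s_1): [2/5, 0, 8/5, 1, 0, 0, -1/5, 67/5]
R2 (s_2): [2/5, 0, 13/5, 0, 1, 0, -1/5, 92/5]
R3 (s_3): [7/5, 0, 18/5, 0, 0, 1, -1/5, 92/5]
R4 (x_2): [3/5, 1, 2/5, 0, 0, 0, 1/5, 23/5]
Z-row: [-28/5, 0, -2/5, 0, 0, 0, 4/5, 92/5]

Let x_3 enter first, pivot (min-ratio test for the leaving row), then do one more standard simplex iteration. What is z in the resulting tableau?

Ratio test on column x_3 — row 1: (67/5)/(8/5) = 67/8; row 2: (92/5)/(13/5) = 92/13; row 3: (92/5)/(18/5) = 46/9; row 4: (23/5)/(2/5) = 23/2. Minimum is 46/9 at row 3 (s_3 leaves); pivot element 18/5.
Pivot on row 3; the Z-row RHS becomes 92/5 − (-2/5)·(46/9) = 184/9.
Next entering variable (most negative Z-row entry -49/9): x_1.
Ratio test on column x_1 — row 1: entry -2/9 ≤ 0; row 2: entry -11/18 ≤ 0; row 3: (46/9)/(7/18) = 92/7; row 4: (23/9)/(4/9) = 23/4. Minimum is 23/4 at row 4 (x_2 leaves); pivot element 4/9.
After the second pivot the Z-row RHS is 184/9 − (-49/9)·(23/4) = 207/4.

207/4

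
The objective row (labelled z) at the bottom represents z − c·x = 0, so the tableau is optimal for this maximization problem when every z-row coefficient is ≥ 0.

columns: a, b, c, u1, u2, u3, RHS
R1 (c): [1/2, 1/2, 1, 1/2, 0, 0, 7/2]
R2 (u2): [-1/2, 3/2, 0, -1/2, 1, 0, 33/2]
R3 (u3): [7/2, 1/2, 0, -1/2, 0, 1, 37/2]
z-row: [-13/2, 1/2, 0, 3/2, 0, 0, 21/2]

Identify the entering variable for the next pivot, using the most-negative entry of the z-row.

Negative z-row entries: a: -13/2.
The most negative is -13/2 in column a, so a enters.

a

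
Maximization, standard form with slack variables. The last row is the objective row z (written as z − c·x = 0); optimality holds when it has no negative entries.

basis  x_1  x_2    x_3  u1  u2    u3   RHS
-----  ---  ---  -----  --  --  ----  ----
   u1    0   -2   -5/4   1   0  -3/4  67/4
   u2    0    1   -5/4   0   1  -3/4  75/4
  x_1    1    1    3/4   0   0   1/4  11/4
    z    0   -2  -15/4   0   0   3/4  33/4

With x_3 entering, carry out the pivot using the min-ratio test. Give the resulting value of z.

Ratio test on column x_3 — row 1: entry -5/4 ≤ 0; row 2: entry -5/4 ≤ 0; row 3: (11/4)/(3/4) = 11/3. Minimum is 11/3 at row 3 (x_1 leaves); pivot element 3/4.
Pivot on row 3; the z-row RHS becomes 33/4 − (-15/4)·(11/3) = 22.

22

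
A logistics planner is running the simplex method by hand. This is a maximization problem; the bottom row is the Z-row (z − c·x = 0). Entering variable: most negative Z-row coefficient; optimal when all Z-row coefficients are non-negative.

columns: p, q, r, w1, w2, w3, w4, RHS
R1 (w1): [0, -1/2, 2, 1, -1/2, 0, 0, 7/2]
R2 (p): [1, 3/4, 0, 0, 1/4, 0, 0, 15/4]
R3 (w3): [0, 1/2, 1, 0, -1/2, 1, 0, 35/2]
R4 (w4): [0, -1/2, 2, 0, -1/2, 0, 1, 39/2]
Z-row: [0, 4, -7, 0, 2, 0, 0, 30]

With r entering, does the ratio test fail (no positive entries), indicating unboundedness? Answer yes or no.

no

Column r has positive entries in row(s) 1, 3, 4, so the ratio test bounds it — not unbounded.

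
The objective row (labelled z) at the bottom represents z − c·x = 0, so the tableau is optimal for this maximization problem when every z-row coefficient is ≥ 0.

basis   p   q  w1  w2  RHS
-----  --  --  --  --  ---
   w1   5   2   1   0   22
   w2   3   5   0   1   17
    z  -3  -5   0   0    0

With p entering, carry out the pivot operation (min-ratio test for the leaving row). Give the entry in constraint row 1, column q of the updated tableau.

2/5

Ratio test on column p — row 1: 22/5 = 22/5; row 2: 17/3 = 17/3. Minimum is 22/5 at row 1 (w1 leaves); pivot element 5.
Divide row 1 by 5; eliminate column p from the other rows.
In the new row 1, the q entry is the old entry divided by the pivot: 2/5 = 2/5.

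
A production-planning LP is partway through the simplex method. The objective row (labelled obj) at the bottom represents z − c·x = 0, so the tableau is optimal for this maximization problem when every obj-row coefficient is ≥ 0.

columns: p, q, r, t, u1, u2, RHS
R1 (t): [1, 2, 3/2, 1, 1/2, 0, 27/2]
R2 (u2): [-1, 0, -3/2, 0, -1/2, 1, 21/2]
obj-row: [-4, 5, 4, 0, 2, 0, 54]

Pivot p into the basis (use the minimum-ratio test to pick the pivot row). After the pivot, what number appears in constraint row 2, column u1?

Ratio test on column p — row 1: (27/2)/1 = 27/2; row 2: entry -1 ≤ 0. Minimum is 27/2 at row 1 (t leaves); pivot element 1.
Divide row 1 by 1; eliminate column p from the other rows.
Row 2 update in column u1: -1/2 − (-1)·(1/2) = 0.

0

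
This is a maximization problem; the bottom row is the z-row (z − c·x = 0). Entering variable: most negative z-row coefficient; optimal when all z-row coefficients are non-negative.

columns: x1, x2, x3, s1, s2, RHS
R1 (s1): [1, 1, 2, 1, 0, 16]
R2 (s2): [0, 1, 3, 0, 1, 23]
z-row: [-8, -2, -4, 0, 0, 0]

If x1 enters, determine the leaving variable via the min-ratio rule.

s1

Column x1 entries and ratios — s1: 16/1 = 16; s2: 0 ≤ 0, skip.
Smallest ratio is 16 in the row of s1, so s1 leaves.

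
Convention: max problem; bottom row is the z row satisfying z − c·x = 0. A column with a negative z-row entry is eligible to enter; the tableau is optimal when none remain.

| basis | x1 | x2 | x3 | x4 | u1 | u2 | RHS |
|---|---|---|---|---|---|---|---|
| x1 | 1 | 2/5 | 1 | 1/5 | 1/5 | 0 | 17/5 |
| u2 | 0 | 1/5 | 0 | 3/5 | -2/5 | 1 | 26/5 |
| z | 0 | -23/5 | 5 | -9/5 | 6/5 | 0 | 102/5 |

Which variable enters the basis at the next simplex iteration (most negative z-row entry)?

Negative z-row entries: x2: -23/5, x4: -9/5.
The most negative is -23/5 in column x2, so x2 enters.

x2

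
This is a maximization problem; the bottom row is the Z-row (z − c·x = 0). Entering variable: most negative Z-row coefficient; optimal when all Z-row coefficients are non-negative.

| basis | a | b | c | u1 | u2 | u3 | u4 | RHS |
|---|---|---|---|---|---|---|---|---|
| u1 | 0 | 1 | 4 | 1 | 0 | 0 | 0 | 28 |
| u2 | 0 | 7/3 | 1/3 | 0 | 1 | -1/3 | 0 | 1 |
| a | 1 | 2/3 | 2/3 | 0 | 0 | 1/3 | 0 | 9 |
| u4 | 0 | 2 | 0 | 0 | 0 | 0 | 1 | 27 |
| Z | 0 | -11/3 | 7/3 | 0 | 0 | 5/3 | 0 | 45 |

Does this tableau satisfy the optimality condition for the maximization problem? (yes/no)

The Z-row has a negative entry -11/3 in column b, so it is not optimal.

no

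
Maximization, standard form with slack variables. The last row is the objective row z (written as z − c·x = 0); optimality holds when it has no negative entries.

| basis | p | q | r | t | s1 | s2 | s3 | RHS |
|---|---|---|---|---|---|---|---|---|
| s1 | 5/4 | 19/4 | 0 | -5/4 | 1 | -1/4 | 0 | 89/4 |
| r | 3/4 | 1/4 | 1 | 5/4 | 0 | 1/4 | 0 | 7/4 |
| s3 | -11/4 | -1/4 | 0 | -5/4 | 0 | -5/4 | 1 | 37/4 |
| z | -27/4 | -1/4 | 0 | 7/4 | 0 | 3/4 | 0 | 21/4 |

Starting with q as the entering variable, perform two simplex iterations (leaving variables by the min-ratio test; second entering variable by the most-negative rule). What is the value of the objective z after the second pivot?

157/13

Ratio test on column q — row 1: (89/4)/(19/4) = 89/19; row 2: (7/4)/(1/4) = 7; row 3: entry -1/4 ≤ 0. Minimum is 89/19 at row 1 (s1 leaves); pivot element 19/4.
Pivot on row 1; the z-row RHS becomes 21/4 − (-1/4)·(89/19) = 122/19.
Next entering variable (most negative z-row entry -127/19): p.
Ratio test on column p — row 1: (89/19)/(5/19) = 89/5; row 2: (11/19)/(13/19) = 11/13; row 3: entry -51/19 ≤ 0. Minimum is 11/13 at row 2 (r leaves); pivot element 13/19.
After the second pivot the z-row RHS is 122/19 − (-127/19)·(11/13) = 157/13.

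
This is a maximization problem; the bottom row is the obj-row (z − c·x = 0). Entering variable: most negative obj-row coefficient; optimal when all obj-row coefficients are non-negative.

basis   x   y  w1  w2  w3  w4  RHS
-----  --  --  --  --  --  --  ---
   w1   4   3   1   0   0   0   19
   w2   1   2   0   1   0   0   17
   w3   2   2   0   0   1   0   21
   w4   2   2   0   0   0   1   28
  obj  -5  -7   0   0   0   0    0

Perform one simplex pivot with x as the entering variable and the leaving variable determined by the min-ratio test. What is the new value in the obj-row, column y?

-13/4

Ratio test on column x — row 1: 19/4 = 19/4; row 2: 17/1 = 17; row 3: 21/2 = 21/2; row 4: 28/2 = 14. Minimum is 19/4 at row 1 (w1 leaves); pivot element 4.
Divide row 1 by 4; eliminate column x from the other rows.
obj-row update in column y: -7 − (-5)·(3/4) = -13/4.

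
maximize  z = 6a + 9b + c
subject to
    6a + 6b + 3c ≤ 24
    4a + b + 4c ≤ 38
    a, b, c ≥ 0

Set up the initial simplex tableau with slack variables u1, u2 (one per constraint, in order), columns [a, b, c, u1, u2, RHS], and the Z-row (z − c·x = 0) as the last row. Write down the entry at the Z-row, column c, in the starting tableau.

-1

The Z-row carries the negated objective coefficients: the c entry is -1.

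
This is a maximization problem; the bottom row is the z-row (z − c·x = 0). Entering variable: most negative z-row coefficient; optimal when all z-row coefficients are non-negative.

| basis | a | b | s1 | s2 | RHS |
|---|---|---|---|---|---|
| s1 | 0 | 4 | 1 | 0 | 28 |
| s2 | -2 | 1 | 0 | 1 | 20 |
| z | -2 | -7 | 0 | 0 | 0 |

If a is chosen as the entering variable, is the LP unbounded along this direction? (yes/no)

yes

Every constraint-row entry in column a is ≤ 0, so increasing a is unbounded.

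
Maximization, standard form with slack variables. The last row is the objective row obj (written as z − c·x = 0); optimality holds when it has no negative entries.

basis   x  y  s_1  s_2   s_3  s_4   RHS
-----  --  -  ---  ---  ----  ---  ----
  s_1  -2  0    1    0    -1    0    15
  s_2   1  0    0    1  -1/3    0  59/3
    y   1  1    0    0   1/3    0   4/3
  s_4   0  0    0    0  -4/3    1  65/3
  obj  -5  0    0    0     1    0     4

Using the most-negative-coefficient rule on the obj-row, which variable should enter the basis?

x

Negative obj-row entries: x: -5.
The most negative is -5 in column x, so x enters.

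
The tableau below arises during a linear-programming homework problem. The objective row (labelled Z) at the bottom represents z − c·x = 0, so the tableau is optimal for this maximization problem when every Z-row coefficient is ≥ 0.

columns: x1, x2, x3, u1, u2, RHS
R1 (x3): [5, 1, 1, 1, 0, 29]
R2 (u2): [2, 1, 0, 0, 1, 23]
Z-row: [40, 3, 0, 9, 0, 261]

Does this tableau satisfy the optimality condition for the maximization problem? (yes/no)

yes

Every Z-row coefficient is ≥ 0, so the tableau is optimal.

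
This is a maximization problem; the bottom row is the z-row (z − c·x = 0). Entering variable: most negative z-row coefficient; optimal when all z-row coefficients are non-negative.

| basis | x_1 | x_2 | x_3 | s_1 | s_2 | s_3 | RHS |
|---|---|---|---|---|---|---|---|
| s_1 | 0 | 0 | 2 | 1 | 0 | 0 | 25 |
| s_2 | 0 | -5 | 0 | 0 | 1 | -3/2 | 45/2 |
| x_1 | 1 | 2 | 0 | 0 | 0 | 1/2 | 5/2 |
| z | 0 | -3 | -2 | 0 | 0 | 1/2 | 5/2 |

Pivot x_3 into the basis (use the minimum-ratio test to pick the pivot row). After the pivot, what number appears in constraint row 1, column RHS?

Ratio test on column x_3 — row 1: 25/2 = 25/2; row 2: entry 0 ≤ 0; row 3: entry 0 ≤ 0. Minimum is 25/2 at row 1 (s_1 leaves); pivot element 2.
Divide row 1 by 2; eliminate column x_3 from the other rows.
In the new row 1, the RHS entry is the old entry divided by the pivot: 25/2 = 25/2.

25/2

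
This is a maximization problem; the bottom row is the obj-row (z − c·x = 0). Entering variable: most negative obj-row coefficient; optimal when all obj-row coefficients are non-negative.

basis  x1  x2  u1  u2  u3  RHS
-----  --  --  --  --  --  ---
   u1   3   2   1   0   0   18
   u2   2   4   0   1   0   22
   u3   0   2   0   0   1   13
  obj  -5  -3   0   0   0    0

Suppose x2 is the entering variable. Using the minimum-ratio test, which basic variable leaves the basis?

u2

Column x2 entries and ratios — u1: 18/2 = 9; u2: 22/4 = 11/2; u3: 13/2 = 13/2.
Smallest ratio is 11/2 in the row of u2, so u2 leaves.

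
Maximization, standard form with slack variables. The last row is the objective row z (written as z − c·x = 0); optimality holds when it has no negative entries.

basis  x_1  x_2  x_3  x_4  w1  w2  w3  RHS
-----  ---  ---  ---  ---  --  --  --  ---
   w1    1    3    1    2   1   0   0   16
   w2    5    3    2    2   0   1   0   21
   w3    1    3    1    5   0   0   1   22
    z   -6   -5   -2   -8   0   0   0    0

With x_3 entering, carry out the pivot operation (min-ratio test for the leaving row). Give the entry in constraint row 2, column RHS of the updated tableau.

Ratio test on column x_3 — row 1: 16/1 = 16; row 2: 21/2 = 21/2; row 3: 22/1 = 22. Minimum is 21/2 at row 2 (w2 leaves); pivot element 2.
Divide row 2 by 2; eliminate column x_3 from the other rows.
In the new row 2, the RHS entry is the old entry divided by the pivot: 21/2 = 21/2.

21/2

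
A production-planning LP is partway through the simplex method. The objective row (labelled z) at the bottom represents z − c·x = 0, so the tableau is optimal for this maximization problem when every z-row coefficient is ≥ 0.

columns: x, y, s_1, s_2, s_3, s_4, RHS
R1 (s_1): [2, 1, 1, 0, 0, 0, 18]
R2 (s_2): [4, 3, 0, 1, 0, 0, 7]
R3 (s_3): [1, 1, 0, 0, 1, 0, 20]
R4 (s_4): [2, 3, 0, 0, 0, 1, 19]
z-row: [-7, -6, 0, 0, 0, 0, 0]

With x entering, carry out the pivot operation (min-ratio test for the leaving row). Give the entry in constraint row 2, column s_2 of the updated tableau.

1/4

Ratio test on column x — row 1: 18/2 = 9; row 2: 7/4 = 7/4; row 3: 20/1 = 20; row 4: 19/2 = 19/2. Minimum is 7/4 at row 2 (s_2 leaves); pivot element 4.
Divide row 2 by 4; eliminate column x from the other rows.
In the new row 2, the s_2 entry is the old entry divided by the pivot: 1/4 = 1/4.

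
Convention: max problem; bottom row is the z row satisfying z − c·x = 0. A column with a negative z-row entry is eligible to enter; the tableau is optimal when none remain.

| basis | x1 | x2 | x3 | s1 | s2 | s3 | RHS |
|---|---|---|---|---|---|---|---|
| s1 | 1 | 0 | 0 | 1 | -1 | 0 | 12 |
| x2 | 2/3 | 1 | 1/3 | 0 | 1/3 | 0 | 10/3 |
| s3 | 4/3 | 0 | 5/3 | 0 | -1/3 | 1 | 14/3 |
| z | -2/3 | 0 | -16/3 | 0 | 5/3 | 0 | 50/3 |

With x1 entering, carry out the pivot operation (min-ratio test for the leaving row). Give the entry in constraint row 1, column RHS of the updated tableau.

17/2

Ratio test on column x1 — row 1: 12/1 = 12; row 2: (10/3)/(2/3) = 5; row 3: (14/3)/(4/3) = 7/2. Minimum is 7/2 at row 3 (s3 leaves); pivot element 4/3.
Divide row 3 by 4/3; eliminate column x1 from the other rows.
Row 1 update in column RHS: 12 − 1·(7/2) = 17/2.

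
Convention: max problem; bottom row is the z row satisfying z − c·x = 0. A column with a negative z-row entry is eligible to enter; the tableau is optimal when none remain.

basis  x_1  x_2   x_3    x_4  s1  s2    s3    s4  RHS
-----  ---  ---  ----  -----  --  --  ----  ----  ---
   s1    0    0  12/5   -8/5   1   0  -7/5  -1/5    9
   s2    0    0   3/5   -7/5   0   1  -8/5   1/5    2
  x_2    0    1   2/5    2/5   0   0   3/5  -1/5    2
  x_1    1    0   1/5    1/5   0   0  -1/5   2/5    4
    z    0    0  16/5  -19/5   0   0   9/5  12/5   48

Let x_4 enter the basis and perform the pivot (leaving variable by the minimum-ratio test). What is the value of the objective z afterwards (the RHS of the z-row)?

67

Ratio test on column x_4 — row 1: entry -8/5 ≤ 0; row 2: entry -7/5 ≤ 0; row 3: 2/(2/5) = 5; row 4: 4/(1/5) = 20. Minimum is 5 at row 3 (x_2 leaves); pivot element 2/5.
Pivot on row 3; the z-row RHS becomes 48 − (-19/5)·5 = 67.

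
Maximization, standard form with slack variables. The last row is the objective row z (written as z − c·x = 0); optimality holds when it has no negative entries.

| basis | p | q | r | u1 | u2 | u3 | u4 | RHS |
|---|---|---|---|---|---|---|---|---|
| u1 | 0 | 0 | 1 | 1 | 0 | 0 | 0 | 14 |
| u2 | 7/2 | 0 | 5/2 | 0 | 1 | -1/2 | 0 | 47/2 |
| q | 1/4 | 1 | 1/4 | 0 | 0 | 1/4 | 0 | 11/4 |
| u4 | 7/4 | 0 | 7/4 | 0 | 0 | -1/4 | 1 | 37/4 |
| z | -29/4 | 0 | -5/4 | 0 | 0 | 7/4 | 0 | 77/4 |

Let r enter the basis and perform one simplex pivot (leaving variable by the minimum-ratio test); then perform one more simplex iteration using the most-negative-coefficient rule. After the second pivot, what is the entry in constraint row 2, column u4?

-2

Ratio test on column r — row 1: 14/1 = 14; row 2: (47/2)/(5/2) = 47/5; row 3: (11/4)/(1/4) = 11; row 4: (37/4)/(7/4) = 37/7. Minimum is 37/7 at row 4 (u4 leaves); pivot element 7/4.
Divide row 4 by 7/4; eliminate column r from the other rows.
Second iteration: most negative z-row entry is -6 in column p, so p enters.
Ratio test on column p — row 1: entry -1 ≤ 0; row 2: (72/7)/1 = 72/7; row 3: entry 0 ≤ 0; row 4: (37/7)/1 = 37/7. Minimum is 37/7 at row 4 (r leaves); pivot element 1.
Divide row 4 by 1; eliminate column p from the other rows.
After both pivots, the entry at constraint row 2, column u4 is -2.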